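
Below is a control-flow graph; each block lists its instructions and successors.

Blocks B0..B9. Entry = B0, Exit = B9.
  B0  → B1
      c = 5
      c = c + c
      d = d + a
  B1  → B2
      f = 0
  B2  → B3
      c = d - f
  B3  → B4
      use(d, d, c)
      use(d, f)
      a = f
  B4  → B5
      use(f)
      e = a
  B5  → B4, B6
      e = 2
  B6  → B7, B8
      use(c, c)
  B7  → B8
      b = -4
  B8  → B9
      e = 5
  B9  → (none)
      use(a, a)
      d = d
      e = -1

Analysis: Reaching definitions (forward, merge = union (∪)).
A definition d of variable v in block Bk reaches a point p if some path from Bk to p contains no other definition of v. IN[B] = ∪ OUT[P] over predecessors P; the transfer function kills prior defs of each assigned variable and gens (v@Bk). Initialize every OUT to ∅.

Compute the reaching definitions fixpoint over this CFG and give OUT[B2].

Fixpoint table:
  B0:   IN={}   OUT={c@B0, d@B0}
  B1:   IN={c@B0, d@B0}   OUT={c@B0, d@B0, f@B1}
  B2:   IN={c@B0, d@B0, f@B1}   OUT={c@B2, d@B0, f@B1}
  B3:   IN={c@B2, d@B0, f@B1}   OUT={a@B3, c@B2, d@B0, f@B1}
  B4:   IN={a@B3, c@B2, d@B0, e@B5, f@B1}   OUT={a@B3, c@B2, d@B0, e@B4, f@B1}
  B5:   IN={a@B3, c@B2, d@B0, e@B4, f@B1}   OUT={a@B3, c@B2, d@B0, e@B5, f@B1}
  B6:   IN={a@B3, c@B2, d@B0, e@B5, f@B1}   OUT={a@B3, c@B2, d@B0, e@B5, f@B1}
  B7:   IN={a@B3, c@B2, d@B0, e@B5, f@B1}   OUT={a@B3, b@B7, c@B2, d@B0, e@B5, f@B1}
  B8:   IN={a@B3, b@B7, c@B2, d@B0, e@B5, f@B1}   OUT={a@B3, b@B7, c@B2, d@B0, e@B8, f@B1}
  B9:   IN={a@B3, b@B7, c@B2, d@B0, e@B8, f@B1}   OUT={a@B3, b@B7, c@B2, d@B9, e@B9, f@B1}

Merge at B2: IN[B2] = OUT[B1] = {c@B0, d@B0, f@B1}
Applying B2's transfer function to that IN value gives OUT[B2] (row B2 above).

Answer: {c@B2, d@B0, f@B1}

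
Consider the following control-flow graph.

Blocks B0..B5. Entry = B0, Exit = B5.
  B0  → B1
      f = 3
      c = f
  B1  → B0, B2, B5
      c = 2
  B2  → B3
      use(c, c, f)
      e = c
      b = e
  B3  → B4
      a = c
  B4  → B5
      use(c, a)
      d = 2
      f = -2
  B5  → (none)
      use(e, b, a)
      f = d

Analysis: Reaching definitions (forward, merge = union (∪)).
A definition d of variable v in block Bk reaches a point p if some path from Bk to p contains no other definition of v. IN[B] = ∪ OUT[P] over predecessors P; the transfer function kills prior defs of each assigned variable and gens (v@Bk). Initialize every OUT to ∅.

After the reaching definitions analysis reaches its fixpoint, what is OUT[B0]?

Answer: {c@B0, f@B0}

Working:
Fixpoint table:
  B0: | IN={c@B1, f@B0} | OUT={c@B0, f@B0}
  B1: | IN={c@B0, f@B0} | OUT={c@B1, f@B0}
  B2: | IN={c@B1, f@B0} | OUT={b@B2, c@B1, e@B2, f@B0}
  B3: | IN={b@B2, c@B1, e@B2, f@B0} | OUT={a@B3, b@B2, c@B1, e@B2, f@B0}
  B4: | IN={a@B3, b@B2, c@B1, e@B2, f@B0} | OUT={a@B3, b@B2, c@B1, d@B4, e@B2, f@B4}
  B5: | IN={a@B3, b@B2, c@B1, d@B4, e@B2, f@B0, f@B4} | OUT={a@B3, b@B2, c@B1, d@B4, e@B2, f@B5}

Merge at B0 (entry node, so the boundary value {} is joined with the incoming edge(s)): IN[B0] = {} ⊔ OUT[B1] = {c@B1, f@B0}
Applying B0's transfer function to that IN value gives OUT[B0] (row B0 above).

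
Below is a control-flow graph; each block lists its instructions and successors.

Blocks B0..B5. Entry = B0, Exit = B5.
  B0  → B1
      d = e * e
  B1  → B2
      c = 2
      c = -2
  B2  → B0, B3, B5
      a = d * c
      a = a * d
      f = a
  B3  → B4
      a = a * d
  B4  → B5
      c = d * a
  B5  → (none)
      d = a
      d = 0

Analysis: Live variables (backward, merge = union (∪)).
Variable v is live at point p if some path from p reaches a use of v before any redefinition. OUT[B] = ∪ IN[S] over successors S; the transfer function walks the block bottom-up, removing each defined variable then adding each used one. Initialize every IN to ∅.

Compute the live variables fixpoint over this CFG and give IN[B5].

Answer: {a}

Derivation:
Per-block solution:
  B0:   IN={e}   OUT={d, e}
  B1:   IN={d, e}   OUT={c, d, e}
  B2:   IN={c, d, e}   OUT={a, d, e}
  B3:   IN={a, d}   OUT={a, d}
  B4:   IN={a, d}   OUT={a}
  B5:   IN={a}   OUT={}

B5 is the boundary node: OUT[B5] = {}
Applying B5's transfer function to that OUT value gives IN[B5] (row B5 above).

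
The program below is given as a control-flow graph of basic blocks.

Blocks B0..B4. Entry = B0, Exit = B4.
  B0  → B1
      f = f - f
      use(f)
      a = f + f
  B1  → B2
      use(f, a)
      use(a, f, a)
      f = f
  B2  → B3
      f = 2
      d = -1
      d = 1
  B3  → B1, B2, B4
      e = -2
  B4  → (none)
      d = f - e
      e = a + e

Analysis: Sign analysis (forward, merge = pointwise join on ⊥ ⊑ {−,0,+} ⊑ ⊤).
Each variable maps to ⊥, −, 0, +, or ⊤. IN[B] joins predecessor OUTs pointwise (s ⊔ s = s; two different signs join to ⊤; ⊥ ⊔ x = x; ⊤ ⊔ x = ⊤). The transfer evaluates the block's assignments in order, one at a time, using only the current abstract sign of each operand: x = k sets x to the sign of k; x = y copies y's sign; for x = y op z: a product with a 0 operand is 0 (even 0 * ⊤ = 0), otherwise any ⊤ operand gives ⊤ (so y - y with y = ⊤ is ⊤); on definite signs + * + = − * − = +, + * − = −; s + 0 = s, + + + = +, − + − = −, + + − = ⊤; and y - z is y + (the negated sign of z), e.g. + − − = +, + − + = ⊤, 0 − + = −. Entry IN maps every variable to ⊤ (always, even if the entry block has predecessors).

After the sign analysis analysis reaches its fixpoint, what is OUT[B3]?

Answer: {a: ⊤, b: ⊤, c: ⊤, d: +, e: -, f: +}

Working:
Converged values:
  B0: | IN=(all ⊤) | OUT=(all ⊤)
  B1: | IN=(all ⊤) | OUT=(all ⊤)
  B2: | IN=(all ⊤) | OUT={d:+, f:+; rest ⊤}
  B3: | IN={d:+, f:+; rest ⊤} | OUT={d:+, e:-, f:+; rest ⊤}
  B4: | IN={d:+, e:-, f:+; rest ⊤} | OUT={d:+, f:+; rest ⊤}

Merge at B3: IN[B3] = OUT[B2] = {a: ⊤, b: ⊤, c: ⊤, d: +, e: ⊤, f: +}
Applying B3's transfer function to that IN value gives OUT[B3] (row B3 above).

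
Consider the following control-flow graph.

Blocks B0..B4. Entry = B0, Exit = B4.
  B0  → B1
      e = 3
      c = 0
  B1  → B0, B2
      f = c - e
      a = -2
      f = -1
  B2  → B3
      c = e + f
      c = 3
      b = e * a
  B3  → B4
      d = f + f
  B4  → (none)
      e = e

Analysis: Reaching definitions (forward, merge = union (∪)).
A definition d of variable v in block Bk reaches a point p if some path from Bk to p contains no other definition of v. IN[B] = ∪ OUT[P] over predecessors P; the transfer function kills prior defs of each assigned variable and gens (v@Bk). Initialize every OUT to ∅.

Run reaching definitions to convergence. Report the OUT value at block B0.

Fixpoint table:
  B0:  IN={a@B1, c@B0, e@B0, f@B1}  OUT={a@B1, c@B0, e@B0, f@B1}
  B1:  IN={a@B1, c@B0, e@B0, f@B1}  OUT={a@B1, c@B0, e@B0, f@B1}
  B2:  IN={a@B1, c@B0, e@B0, f@B1}  OUT={a@B1, b@B2, c@B2, e@B0, f@B1}
  B3:  IN={a@B1, b@B2, c@B2, e@B0, f@B1}  OUT={a@B1, b@B2, c@B2, d@B3, e@B0, f@B1}
  B4:  IN={a@B1, b@B2, c@B2, d@B3, e@B0, f@B1}  OUT={a@B1, b@B2, c@B2, d@B3, e@B4, f@B1}

Merge at B0 (entry node, so the boundary value {} is joined with the incoming edge(s)): IN[B0] = {} ⊔ OUT[B1] = {a@B1, c@B0, e@B0, f@B1}
Applying B0's transfer function to that IN value gives OUT[B0] (row B0 above).

Answer: {a@B1, c@B0, e@B0, f@B1}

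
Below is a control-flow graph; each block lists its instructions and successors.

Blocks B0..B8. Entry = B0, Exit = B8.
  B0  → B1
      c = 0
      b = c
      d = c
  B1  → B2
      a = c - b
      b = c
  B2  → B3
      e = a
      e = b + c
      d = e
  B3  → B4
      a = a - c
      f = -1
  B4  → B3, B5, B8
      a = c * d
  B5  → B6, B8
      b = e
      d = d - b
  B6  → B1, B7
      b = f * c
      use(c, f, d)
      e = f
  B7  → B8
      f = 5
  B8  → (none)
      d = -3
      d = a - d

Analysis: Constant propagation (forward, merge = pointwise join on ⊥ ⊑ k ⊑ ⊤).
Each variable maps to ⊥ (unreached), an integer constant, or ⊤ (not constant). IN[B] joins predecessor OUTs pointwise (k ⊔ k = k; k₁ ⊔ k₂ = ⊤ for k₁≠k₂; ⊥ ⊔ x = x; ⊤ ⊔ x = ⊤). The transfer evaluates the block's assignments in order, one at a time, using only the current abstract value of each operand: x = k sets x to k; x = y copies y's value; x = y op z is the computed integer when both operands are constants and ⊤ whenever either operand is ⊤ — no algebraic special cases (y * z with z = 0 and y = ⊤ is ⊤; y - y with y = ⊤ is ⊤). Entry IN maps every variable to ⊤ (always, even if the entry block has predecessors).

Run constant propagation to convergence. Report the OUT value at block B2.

Answer: {a: 0, b: 0, c: 0, d: 0, e: 0, f: ⊤}

Derivation:
Converged values:
  B0:   IN=(all ⊤)   OUT={b:0, c:0, d:0; rest ⊤}
  B1:   IN={b:0, c:0, d:0; rest ⊤}   OUT={a:0, b:0, c:0, d:0; rest ⊤}
  B2:   IN={a:0, b:0, c:0, d:0; rest ⊤}   OUT={a:0, b:0, c:0, d:0, e:0; rest ⊤}
  B3:   IN={a:0, b:0, c:0, d:0, e:0; rest ⊤}   OUT={a:0, b:0, c:0, d:0, e:0, f:-1; rest ⊤}
  B4:   IN={a:0, b:0, c:0, d:0, e:0, f:-1; rest ⊤}   OUT={a:0, b:0, c:0, d:0, e:0, f:-1; rest ⊤}
  B5:   IN={a:0, b:0, c:0, d:0, e:0, f:-1; rest ⊤}   OUT={a:0, b:0, c:0, d:0, e:0, f:-1; rest ⊤}
  B6:   IN={a:0, b:0, c:0, d:0, e:0, f:-1; rest ⊤}   OUT={a:0, b:0, c:0, d:0, e:-1, f:-1; rest ⊤}
  B7:   IN={a:0, b:0, c:0, d:0, e:-1, f:-1; rest ⊤}   OUT={a:0, b:0, c:0, d:0, e:-1, f:5; rest ⊤}
  B8:   IN={a:0, b:0, c:0, d:0; rest ⊤}   OUT={a:0, b:0, c:0, d:3; rest ⊤}

Merge at B2: IN[B2] = OUT[B1] = {a: 0, b: 0, c: 0, d: 0, e: ⊤, f: ⊤}
Applying B2's transfer function to that IN value gives OUT[B2] (row B2 above).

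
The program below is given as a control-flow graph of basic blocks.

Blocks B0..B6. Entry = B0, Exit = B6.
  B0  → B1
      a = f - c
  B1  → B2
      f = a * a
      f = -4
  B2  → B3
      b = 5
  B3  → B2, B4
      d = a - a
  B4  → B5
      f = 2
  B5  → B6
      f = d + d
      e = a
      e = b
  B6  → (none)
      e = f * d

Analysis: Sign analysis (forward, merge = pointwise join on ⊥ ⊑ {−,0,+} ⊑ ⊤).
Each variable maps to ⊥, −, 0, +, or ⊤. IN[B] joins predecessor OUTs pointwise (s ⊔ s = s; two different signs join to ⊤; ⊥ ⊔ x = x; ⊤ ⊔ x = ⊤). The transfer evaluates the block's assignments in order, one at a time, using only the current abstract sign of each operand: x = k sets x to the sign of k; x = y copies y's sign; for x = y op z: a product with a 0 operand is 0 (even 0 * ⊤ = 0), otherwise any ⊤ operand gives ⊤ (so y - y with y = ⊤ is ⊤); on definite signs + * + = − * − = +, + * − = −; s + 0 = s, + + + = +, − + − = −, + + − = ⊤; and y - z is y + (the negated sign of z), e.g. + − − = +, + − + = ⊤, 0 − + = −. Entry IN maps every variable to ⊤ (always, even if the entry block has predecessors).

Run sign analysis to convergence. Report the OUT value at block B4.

Answer: {a: ⊤, b: +, c: ⊤, d: ⊤, e: ⊤, f: +}

Trace:
Converged values:
  B0:  IN=(all ⊤)  OUT=(all ⊤)
  B1:  IN=(all ⊤)  OUT={f:-; rest ⊤}
  B2:  IN={f:-; rest ⊤}  OUT={b:+, f:-; rest ⊤}
  B3:  IN={b:+, f:-; rest ⊤}  OUT={b:+, f:-; rest ⊤}
  B4:  IN={b:+, f:-; rest ⊤}  OUT={b:+, f:+; rest ⊤}
  B5:  IN={b:+, f:+; rest ⊤}  OUT={b:+, e:+; rest ⊤}
  B6:  IN={b:+, e:+; rest ⊤}  OUT={b:+; rest ⊤}

Merge at B4: IN[B4] = OUT[B3] = {a: ⊤, b: +, c: ⊤, d: ⊤, e: ⊤, f: -}
Applying B4's transfer function to that IN value gives OUT[B4] (row B4 above).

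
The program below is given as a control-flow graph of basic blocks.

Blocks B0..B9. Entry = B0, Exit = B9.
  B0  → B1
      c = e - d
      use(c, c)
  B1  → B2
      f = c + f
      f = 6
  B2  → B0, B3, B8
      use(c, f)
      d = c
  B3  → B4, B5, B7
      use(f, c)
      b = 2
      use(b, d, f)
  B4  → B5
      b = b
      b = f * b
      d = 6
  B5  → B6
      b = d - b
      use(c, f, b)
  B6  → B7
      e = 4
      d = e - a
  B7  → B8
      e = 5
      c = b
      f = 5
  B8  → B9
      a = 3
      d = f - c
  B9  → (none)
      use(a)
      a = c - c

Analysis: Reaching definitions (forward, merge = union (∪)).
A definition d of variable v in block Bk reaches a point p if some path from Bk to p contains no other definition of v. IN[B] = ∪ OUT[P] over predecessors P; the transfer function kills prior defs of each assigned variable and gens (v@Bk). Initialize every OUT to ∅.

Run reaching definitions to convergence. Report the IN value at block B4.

Answer: {b@B3, c@B0, d@B2, f@B1}

Derivation:
Converged values:
  B0: | IN={c@B0, d@B2, f@B1} | OUT={c@B0, d@B2, f@B1}
  B1: | IN={c@B0, d@B2, f@B1} | OUT={c@B0, d@B2, f@B1}
  B2: | IN={c@B0, d@B2, f@B1} | OUT={c@B0, d@B2, f@B1}
  B3: | IN={c@B0, d@B2, f@B1} | OUT={b@B3, c@B0, d@B2, f@B1}
  B4: | IN={b@B3, c@B0, d@B2, f@B1} | OUT={b@B4, c@B0, d@B4, f@B1}
  B5: | IN={b@B3, b@B4, c@B0, d@B2, d@B4, f@B1} | OUT={b@B5, c@B0, d@B2, d@B4, f@B1}
  B6: | IN={b@B5, c@B0, d@B2, d@B4, f@B1} | OUT={b@B5, c@B0, d@B6, e@B6, f@B1}
  B7: | IN={b@B3, b@B5, c@B0, d@B2, d@B6, e@B6, f@B1} | OUT={b@B3, b@B5, c@B7, d@B2, d@B6, e@B7, f@B7}
  B8: | IN={b@B3, b@B5, c@B0, c@B7, d@B2, d@B6, e@B7, f@B1, f@B7} | OUT={a@B8, b@B3, b@B5, c@B0, c@B7, d@B8, e@B7, f@B1, f@B7}
  B9: | IN={a@B8, b@B3, b@B5, c@B0, c@B7, d@B8, e@B7, f@B1, f@B7} | OUT={a@B9, b@B3, b@B5, c@B0, c@B7, d@B8, e@B7, f@B1, f@B7}

Merge at B4: IN[B4] = OUT[B3] = {b@B3, c@B0, d@B2, f@B1}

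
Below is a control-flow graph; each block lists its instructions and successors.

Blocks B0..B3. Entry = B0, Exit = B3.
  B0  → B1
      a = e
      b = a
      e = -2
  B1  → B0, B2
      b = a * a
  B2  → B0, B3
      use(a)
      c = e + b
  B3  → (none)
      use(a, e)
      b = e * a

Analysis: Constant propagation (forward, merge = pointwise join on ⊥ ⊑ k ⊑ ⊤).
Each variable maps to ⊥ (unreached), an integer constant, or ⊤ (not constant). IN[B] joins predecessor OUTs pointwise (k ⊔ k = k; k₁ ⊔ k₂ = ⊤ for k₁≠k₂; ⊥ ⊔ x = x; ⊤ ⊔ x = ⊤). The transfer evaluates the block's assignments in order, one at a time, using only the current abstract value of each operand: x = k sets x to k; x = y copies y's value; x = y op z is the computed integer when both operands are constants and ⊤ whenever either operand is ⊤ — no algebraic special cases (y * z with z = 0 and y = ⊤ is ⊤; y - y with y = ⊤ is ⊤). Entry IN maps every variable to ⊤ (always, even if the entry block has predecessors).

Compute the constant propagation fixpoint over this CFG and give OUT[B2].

Answer: {a: ⊤, b: ⊤, c: ⊤, d: ⊤, e: -2, f: ⊤}

Trace:
Converged values:
  B0:   IN=(all ⊤)   OUT={e:-2; rest ⊤}
  B1:   IN={e:-2; rest ⊤}   OUT={e:-2; rest ⊤}
  B2:   IN={e:-2; rest ⊤}   OUT={e:-2; rest ⊤}
  B3:   IN={e:-2; rest ⊤}   OUT={e:-2; rest ⊤}

Merge at B2: IN[B2] = OUT[B1] = {a: ⊤, b: ⊤, c: ⊤, d: ⊤, e: -2, f: ⊤}
Applying B2's transfer function to that IN value gives OUT[B2] (row B2 above).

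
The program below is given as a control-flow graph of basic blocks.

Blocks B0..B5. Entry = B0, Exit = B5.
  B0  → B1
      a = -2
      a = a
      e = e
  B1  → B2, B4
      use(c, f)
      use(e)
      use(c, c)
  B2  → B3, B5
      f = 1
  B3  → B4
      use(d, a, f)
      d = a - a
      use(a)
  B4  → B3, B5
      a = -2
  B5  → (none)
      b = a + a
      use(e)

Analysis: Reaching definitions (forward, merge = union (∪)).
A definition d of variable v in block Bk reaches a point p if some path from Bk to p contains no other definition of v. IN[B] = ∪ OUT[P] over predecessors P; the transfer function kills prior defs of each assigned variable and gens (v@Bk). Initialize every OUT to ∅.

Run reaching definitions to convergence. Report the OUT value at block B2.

Fixpoint table:
  B0: | IN={} | OUT={a@B0, e@B0}
  B1: | IN={a@B0, e@B0} | OUT={a@B0, e@B0}
  B2: | IN={a@B0, e@B0} | OUT={a@B0, e@B0, f@B2}
  B3: | IN={a@B0, a@B4, d@B3, e@B0, f@B2} | OUT={a@B0, a@B4, d@B3, e@B0, f@B2}
  B4: | IN={a@B0, a@B4, d@B3, e@B0, f@B2} | OUT={a@B4, d@B3, e@B0, f@B2}
  B5: | IN={a@B0, a@B4, d@B3, e@B0, f@B2} | OUT={a@B0, a@B4, b@B5, d@B3, e@B0, f@B2}

Merge at B2: IN[B2] = OUT[B1] = {a@B0, e@B0}
Applying B2's transfer function to that IN value gives OUT[B2] (row B2 above).

Answer: {a@B0, e@B0, f@B2}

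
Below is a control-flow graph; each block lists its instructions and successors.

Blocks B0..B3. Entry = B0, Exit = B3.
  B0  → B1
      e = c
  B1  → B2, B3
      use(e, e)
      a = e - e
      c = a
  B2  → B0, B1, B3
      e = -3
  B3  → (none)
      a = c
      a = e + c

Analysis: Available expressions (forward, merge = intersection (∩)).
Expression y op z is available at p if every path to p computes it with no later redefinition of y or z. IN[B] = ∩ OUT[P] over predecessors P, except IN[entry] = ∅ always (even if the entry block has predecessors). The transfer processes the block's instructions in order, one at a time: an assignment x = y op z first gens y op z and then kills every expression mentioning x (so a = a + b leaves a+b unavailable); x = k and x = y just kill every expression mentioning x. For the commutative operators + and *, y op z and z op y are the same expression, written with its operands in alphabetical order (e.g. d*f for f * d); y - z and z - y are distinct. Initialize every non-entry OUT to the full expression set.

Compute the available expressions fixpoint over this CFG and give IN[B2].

Answer: {e-e}

Working:
Per-block solution:
  B0:   IN={}   OUT={}
  B1:   IN={}   OUT={e-e}
  B2:   IN={e-e}   OUT={}
  B3:   IN={}   OUT={c+e}

Merge at B2: IN[B2] = OUT[B1] = {e-e}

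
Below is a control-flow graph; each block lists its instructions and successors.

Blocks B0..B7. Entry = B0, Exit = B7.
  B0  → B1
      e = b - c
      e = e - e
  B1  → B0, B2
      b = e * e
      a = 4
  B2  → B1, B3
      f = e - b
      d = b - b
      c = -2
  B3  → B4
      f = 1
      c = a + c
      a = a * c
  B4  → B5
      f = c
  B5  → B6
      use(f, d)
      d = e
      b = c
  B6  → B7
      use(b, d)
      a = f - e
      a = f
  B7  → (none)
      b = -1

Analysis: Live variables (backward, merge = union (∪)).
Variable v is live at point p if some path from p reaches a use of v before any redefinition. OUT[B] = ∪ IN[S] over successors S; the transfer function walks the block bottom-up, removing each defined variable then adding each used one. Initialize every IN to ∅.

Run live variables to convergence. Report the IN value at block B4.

Answer: {c, d, e}

Trace:
Converged values:
  B0:  IN={b, c}  OUT={c, e}
  B1:  IN={c, e}  OUT={a, b, c, e}
  B2:  IN={a, b, e}  OUT={a, c, d, e}
  B3:  IN={a, c, d, e}  OUT={c, d, e}
  B4:  IN={c, d, e}  OUT={c, d, e, f}
  B5:  IN={c, d, e, f}  OUT={b, d, e, f}
  B6:  IN={b, d, e, f}  OUT={}
  B7:  IN={}  OUT={}

Merge at B4: OUT[B4] = IN[B5] = {c, d, e, f}
Applying B4's transfer function to that OUT value gives IN[B4] (row B4 above).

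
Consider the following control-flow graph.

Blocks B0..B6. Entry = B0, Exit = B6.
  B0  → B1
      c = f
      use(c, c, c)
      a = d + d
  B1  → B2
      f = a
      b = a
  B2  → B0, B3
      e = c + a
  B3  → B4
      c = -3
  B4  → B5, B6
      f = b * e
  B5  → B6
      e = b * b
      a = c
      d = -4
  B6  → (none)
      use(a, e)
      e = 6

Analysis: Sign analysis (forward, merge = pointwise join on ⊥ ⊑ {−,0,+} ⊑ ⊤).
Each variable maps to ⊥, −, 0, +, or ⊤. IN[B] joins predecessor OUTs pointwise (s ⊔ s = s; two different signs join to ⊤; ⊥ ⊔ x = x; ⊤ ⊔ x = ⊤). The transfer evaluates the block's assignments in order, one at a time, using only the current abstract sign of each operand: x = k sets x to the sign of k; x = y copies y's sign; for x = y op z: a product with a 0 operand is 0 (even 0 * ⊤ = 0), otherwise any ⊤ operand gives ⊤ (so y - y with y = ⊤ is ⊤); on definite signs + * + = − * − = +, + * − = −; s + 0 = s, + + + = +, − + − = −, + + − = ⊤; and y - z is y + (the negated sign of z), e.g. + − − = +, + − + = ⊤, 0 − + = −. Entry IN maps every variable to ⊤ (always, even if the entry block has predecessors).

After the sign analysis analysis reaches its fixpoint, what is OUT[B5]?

Answer: {a: -, b: ⊤, c: -, d: -, e: ⊤, f: ⊤}

Trace:
Fixpoint table:
  B0:   IN=(all ⊤)   OUT=(all ⊤)
  B1:   IN=(all ⊤)   OUT=(all ⊤)
  B2:   IN=(all ⊤)   OUT=(all ⊤)
  B3:   IN=(all ⊤)   OUT={c:-; rest ⊤}
  B4:   IN={c:-; rest ⊤}   OUT={c:-; rest ⊤}
  B5:   IN={c:-; rest ⊤}   OUT={a:-, c:-, d:-; rest ⊤}
  B6:   IN={c:-; rest ⊤}   OUT={c:-, e:+; rest ⊤}

Merge at B5: IN[B5] = OUT[B4] = {a: ⊤, b: ⊤, c: -, d: ⊤, e: ⊤, f: ⊤}
Applying B5's transfer function to that IN value gives OUT[B5] (row B5 above).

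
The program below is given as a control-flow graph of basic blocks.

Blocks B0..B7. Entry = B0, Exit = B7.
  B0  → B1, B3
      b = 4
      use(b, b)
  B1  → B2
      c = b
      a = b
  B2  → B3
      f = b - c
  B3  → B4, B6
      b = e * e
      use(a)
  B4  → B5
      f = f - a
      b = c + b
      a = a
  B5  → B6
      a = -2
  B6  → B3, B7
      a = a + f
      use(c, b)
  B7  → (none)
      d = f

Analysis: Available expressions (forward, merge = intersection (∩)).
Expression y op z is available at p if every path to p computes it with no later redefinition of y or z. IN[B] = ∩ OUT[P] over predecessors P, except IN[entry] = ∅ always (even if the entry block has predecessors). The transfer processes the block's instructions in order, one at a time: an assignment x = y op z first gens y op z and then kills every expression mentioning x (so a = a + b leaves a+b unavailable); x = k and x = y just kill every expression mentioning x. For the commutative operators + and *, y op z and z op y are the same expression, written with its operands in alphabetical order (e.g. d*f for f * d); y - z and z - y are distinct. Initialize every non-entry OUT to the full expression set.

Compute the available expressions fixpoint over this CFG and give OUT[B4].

Answer: {e*e}

Derivation:
Fixpoint table:
  B0:  IN={}  OUT={}
  B1:  IN={}  OUT={}
  B2:  IN={}  OUT={b-c}
  B3:  IN={}  OUT={e*e}
  B4:  IN={e*e}  OUT={e*e}
  B5:  IN={e*e}  OUT={e*e}
  B6:  IN={e*e}  OUT={e*e}
  B7:  IN={e*e}  OUT={e*e}

Merge at B4: IN[B4] = OUT[B3] = {e*e}
Applying B4's transfer function to that IN value gives OUT[B4] (row B4 above).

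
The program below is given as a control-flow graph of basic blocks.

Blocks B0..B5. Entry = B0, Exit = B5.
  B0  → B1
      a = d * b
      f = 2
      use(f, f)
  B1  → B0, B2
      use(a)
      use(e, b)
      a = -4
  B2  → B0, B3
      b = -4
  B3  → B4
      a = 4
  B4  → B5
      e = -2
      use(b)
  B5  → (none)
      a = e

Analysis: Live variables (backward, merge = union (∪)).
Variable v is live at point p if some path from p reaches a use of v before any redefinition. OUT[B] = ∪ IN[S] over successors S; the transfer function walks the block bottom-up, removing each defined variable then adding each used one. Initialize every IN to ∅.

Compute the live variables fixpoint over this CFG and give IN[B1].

Converged values:
  B0:   IN={b, d, e}   OUT={a, b, d, e}
  B1:   IN={a, b, d, e}   OUT={b, d, e}
  B2:   IN={d, e}   OUT={b, d, e}
  B3:   IN={b}   OUT={b}
  B4:   IN={b}   OUT={e}
  B5:   IN={e}   OUT={}

Merge at B1: OUT[B1] = IN[B0] ⊔ IN[B2] = {b, d, e}
Applying B1's transfer function to that OUT value gives IN[B1] (row B1 above).

Answer: {a, b, d, e}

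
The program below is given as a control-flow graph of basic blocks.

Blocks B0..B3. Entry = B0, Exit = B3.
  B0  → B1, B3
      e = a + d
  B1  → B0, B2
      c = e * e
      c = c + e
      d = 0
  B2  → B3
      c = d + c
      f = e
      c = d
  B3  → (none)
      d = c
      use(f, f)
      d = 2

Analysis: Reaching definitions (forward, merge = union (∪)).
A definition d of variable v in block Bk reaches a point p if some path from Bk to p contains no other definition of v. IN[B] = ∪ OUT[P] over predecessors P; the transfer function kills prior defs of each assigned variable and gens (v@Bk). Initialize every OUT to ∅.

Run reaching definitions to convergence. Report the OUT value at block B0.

Answer: {c@B1, d@B1, e@B0}

Derivation:
Fixpoint table:
  B0:   IN={c@B1, d@B1, e@B0}   OUT={c@B1, d@B1, e@B0}
  B1:   IN={c@B1, d@B1, e@B0}   OUT={c@B1, d@B1, e@B0}
  B2:   IN={c@B1, d@B1, e@B0}   OUT={c@B2, d@B1, e@B0, f@B2}
  B3:   IN={c@B1, c@B2, d@B1, e@B0, f@B2}   OUT={c@B1, c@B2, d@B3, e@B0, f@B2}

Merge at B0 (entry node, so the boundary value {} is joined with the incoming edge(s)): IN[B0] = {} ⊔ OUT[B1] = {c@B1, d@B1, e@B0}
Applying B0's transfer function to that IN value gives OUT[B0] (row B0 above).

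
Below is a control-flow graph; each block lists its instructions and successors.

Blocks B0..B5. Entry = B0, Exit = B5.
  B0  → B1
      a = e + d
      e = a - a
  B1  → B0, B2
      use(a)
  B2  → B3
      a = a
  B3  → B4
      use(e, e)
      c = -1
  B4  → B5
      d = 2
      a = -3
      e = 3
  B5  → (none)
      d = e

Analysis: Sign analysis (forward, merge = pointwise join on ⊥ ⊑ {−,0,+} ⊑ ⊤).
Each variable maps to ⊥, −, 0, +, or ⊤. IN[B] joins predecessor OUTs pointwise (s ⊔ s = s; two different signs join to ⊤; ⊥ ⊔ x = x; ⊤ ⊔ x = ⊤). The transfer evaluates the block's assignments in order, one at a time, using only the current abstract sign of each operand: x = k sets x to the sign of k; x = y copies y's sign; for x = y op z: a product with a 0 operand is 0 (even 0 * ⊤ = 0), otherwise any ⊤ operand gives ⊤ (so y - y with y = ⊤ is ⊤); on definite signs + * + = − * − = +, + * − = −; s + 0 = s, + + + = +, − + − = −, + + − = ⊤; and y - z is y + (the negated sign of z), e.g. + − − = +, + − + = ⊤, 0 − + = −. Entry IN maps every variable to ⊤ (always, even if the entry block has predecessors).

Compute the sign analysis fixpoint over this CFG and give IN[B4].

Answer: {a: ⊤, b: ⊤, c: -, d: ⊤, e: ⊤, f: ⊤}

Trace:
Per-block solution:
  B0:  IN=(all ⊤)  OUT=(all ⊤)
  B1:  IN=(all ⊤)  OUT=(all ⊤)
  B2:  IN=(all ⊤)  OUT=(all ⊤)
  B3:  IN=(all ⊤)  OUT={c:-; rest ⊤}
  B4:  IN={c:-; rest ⊤}  OUT={a:-, c:-, d:+, e:+; rest ⊤}
  B5:  IN={a:-, c:-, d:+, e:+; rest ⊤}  OUT={a:-, c:-, d:+, e:+; rest ⊤}

Merge at B4: IN[B4] = OUT[B3] = {a: ⊤, b: ⊤, c: -, d: ⊤, e: ⊤, f: ⊤}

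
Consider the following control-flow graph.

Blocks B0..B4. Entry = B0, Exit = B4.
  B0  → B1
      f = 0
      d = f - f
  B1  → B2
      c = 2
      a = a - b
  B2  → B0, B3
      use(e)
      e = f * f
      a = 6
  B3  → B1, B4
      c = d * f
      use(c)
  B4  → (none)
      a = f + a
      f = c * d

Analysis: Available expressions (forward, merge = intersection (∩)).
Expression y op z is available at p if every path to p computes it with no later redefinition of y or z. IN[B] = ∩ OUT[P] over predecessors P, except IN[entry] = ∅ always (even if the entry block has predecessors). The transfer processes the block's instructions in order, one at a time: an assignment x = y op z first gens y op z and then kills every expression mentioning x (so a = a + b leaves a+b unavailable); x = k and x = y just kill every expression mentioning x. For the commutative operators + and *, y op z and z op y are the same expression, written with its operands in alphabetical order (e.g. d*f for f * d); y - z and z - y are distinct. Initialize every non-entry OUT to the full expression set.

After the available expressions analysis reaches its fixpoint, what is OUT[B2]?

Answer: {f*f, f-f}

Derivation:
Per-block solution:
  B0:   IN={}   OUT={f-f}
  B1:   IN={f-f}   OUT={f-f}
  B2:   IN={f-f}   OUT={f*f, f-f}
  B3:   IN={f*f, f-f}   OUT={d*f, f*f, f-f}
  B4:   IN={d*f, f*f, f-f}   OUT={c*d}

Merge at B2: IN[B2] = OUT[B1] = {f-f}
Applying B2's transfer function to that IN value gives OUT[B2] (row B2 above).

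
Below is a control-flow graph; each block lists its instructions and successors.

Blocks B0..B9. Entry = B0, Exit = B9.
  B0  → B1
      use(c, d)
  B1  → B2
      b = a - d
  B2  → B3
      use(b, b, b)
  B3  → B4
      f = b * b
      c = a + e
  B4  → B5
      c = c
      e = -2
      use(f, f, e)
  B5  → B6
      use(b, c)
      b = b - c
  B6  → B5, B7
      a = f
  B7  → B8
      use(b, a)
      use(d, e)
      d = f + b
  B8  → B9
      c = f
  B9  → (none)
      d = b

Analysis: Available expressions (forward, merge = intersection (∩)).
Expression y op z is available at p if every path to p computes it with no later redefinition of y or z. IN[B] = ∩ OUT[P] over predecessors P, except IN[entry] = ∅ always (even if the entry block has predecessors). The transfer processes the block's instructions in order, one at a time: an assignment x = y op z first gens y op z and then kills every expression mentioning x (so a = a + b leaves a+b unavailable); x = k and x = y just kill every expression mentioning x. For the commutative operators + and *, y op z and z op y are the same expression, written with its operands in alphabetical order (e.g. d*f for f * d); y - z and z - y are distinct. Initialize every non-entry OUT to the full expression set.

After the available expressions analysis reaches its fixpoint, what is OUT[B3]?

Answer: {a+e, a-d, b*b}

Derivation:
Per-block solution:
  B0: | IN={} | OUT={}
  B1: | IN={} | OUT={a-d}
  B2: | IN={a-d} | OUT={a-d}
  B3: | IN={a-d} | OUT={a+e, a-d, b*b}
  B4: | IN={a+e, a-d, b*b} | OUT={a-d, b*b}
  B5: | IN={} | OUT={}
  B6: | IN={} | OUT={}
  B7: | IN={} | OUT={b+f}
  B8: | IN={b+f} | OUT={b+f}
  B9: | IN={b+f} | OUT={b+f}

Merge at B3: IN[B3] = OUT[B2] = {a-d}
Applying B3's transfer function to that IN value gives OUT[B3] (row B3 above).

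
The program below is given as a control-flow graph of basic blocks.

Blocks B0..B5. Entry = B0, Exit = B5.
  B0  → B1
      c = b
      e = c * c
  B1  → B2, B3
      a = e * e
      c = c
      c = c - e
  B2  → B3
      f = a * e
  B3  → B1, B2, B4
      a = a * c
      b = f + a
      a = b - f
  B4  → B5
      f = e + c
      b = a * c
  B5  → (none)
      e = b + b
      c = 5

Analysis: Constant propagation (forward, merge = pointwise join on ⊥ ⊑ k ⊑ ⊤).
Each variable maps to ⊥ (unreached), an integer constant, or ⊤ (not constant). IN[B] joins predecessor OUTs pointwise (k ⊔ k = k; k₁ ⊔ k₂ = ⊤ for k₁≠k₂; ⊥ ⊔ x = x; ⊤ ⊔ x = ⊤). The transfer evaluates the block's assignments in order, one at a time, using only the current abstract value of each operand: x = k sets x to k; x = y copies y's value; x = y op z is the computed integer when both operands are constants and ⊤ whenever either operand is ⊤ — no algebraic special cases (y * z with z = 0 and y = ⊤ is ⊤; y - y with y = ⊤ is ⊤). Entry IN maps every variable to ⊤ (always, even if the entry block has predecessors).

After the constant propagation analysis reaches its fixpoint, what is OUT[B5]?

Answer: {a: ⊤, b: ⊤, c: 5, d: ⊤, e: ⊤, f: ⊤}

Working:
Per-block solution:
  B0: | IN=(all ⊤) | OUT=(all ⊤)
  B1: | IN=(all ⊤) | OUT=(all ⊤)
  B2: | IN=(all ⊤) | OUT=(all ⊤)
  B3: | IN=(all ⊤) | OUT=(all ⊤)
  B4: | IN=(all ⊤) | OUT=(all ⊤)
  B5: | IN=(all ⊤) | OUT={c:5; rest ⊤}

Merge at B5: IN[B5] = OUT[B4] = {a: ⊤, b: ⊤, c: ⊤, d: ⊤, e: ⊤, f: ⊤}
Applying B5's transfer function to that IN value gives OUT[B5] (row B5 above).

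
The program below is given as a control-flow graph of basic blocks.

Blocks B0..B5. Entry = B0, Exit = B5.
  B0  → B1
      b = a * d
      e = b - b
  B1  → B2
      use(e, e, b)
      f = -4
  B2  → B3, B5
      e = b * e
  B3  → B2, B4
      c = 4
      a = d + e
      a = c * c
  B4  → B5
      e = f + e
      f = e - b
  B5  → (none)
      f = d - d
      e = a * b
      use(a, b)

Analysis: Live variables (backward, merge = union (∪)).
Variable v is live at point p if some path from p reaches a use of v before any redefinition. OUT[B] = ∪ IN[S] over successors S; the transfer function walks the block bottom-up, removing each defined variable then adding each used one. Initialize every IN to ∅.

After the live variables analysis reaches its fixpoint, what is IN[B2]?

Answer: {a, b, d, e, f}

Derivation:
Fixpoint table:
  B0:   IN={a, d}   OUT={a, b, d, e}
  B1:   IN={a, b, d, e}   OUT={a, b, d, e, f}
  B2:   IN={a, b, d, e, f}   OUT={a, b, d, e, f}
  B3:   IN={b, d, e, f}   OUT={a, b, d, e, f}
  B4:   IN={a, b, d, e, f}   OUT={a, b, d}
  B5:   IN={a, b, d}   OUT={}

Merge at B2: OUT[B2] = IN[B3] ⊔ IN[B5] = {a, b, d, e, f}
Applying B2's transfer function to that OUT value gives IN[B2] (row B2 above).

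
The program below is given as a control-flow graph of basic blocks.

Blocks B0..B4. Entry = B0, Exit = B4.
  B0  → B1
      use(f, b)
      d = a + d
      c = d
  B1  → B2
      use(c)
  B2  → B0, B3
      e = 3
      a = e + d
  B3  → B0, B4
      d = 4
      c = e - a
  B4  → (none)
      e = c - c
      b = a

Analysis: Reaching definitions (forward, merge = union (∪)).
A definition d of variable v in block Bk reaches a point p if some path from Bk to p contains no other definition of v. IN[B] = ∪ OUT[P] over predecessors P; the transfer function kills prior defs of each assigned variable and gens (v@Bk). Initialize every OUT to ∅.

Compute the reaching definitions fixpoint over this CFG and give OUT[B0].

Answer: {a@B2, c@B0, d@B0, e@B2}

Working:
Fixpoint table:
  B0:   IN={a@B2, c@B0, c@B3, d@B0, d@B3, e@B2}   OUT={a@B2, c@B0, d@B0, e@B2}
  B1:   IN={a@B2, c@B0, d@B0, e@B2}   OUT={a@B2, c@B0, d@B0, e@B2}
  B2:   IN={a@B2, c@B0, d@B0, e@B2}   OUT={a@B2, c@B0, d@B0, e@B2}
  B3:   IN={a@B2, c@B0, d@B0, e@B2}   OUT={a@B2, c@B3, d@B3, e@B2}
  B4:   IN={a@B2, c@B3, d@B3, e@B2}   OUT={a@B2, b@B4, c@B3, d@B3, e@B4}

Merge at B0 (entry node, so the boundary value {} is joined with the incoming edge(s)): IN[B0] = {} ⊔ OUT[B2] ⊔ OUT[B3] = {a@B2, c@B0, c@B3, d@B0, d@B3, e@B2}
Applying B0's transfer function to that IN value gives OUT[B0] (row B0 above).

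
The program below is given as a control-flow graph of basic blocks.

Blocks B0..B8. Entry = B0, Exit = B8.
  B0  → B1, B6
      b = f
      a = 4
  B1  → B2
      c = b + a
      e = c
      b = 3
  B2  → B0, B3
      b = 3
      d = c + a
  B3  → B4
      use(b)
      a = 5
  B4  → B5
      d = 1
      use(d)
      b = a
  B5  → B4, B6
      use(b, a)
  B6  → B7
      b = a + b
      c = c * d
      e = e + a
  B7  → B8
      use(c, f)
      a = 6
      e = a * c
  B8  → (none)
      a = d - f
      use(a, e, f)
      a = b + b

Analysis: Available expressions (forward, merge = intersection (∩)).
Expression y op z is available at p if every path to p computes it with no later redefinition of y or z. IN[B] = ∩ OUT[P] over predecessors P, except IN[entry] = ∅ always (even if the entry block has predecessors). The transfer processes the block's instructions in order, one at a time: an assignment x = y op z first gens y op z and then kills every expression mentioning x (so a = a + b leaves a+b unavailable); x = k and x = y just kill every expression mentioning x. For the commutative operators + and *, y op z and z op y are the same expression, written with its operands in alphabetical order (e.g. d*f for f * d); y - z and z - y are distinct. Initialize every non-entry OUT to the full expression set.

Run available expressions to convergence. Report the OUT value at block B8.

Converged values:
  B0:   IN={}   OUT={}
  B1:   IN={}   OUT={}
  B2:   IN={}   OUT={a+c}
  B3:   IN={a+c}   OUT={}
  B4:   IN={}   OUT={}
  B5:   IN={}   OUT={}
  B6:   IN={}   OUT={}
  B7:   IN={}   OUT={a*c}
  B8:   IN={a*c}   OUT={b+b, d-f}

Merge at B8: IN[B8] = OUT[B7] = {a*c}
Applying B8's transfer function to that IN value gives OUT[B8] (row B8 above).

Answer: {b+b, d-f}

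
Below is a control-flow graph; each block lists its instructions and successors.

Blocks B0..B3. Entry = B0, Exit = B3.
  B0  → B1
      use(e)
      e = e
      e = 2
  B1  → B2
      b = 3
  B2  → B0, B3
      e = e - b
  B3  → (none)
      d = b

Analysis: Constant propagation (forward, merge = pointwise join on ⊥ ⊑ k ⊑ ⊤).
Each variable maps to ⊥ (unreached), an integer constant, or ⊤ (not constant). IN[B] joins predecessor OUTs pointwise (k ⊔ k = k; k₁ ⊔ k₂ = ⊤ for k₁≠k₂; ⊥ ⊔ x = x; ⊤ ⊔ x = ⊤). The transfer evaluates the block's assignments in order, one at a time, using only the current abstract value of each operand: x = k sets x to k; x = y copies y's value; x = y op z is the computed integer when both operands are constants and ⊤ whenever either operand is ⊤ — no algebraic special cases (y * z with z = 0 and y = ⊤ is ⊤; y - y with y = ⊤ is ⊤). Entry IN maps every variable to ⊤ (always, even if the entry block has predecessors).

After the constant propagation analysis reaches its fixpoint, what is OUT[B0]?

Answer: {a: ⊤, b: ⊤, c: ⊤, d: ⊤, e: 2, f: ⊤}

Trace:
Per-block solution:
  B0:  IN=(all ⊤)  OUT={e:2; rest ⊤}
  B1:  IN={e:2; rest ⊤}  OUT={b:3, e:2; rest ⊤}
  B2:  IN={b:3, e:2; rest ⊤}  OUT={b:3, e:-1; rest ⊤}
  B3:  IN={b:3, e:-1; rest ⊤}  OUT={b:3, d:3, e:-1; rest ⊤}

Merge at B0 (entry node, so the boundary value (all ⊤) is joined with the incoming edge(s)): IN[B0] = (all ⊤) ⊔ OUT[B2] = {a: ⊤, b: ⊤, c: ⊤, d: ⊤, e: ⊤, f: ⊤}
Applying B0's transfer function to that IN value gives OUT[B0] (row B0 above).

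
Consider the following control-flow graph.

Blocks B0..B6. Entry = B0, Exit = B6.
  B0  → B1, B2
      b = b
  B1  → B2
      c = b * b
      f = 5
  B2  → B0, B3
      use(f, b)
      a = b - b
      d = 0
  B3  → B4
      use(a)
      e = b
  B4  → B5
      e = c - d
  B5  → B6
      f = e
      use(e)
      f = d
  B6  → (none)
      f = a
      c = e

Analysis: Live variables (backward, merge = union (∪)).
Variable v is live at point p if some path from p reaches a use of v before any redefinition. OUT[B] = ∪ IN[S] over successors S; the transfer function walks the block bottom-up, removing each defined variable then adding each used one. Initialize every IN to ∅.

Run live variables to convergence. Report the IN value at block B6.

Converged values:
  B0:   IN={b, c, f}   OUT={b, c, f}
  B1:   IN={b}   OUT={b, c, f}
  B2:   IN={b, c, f}   OUT={a, b, c, d, f}
  B3:   IN={a, b, c, d}   OUT={a, c, d}
  B4:   IN={a, c, d}   OUT={a, d, e}
  B5:   IN={a, d, e}   OUT={a, e}
  B6:   IN={a, e}   OUT={}

B6 is the boundary node: OUT[B6] = {}
Applying B6's transfer function to that OUT value gives IN[B6] (row B6 above).

Answer: {a, e}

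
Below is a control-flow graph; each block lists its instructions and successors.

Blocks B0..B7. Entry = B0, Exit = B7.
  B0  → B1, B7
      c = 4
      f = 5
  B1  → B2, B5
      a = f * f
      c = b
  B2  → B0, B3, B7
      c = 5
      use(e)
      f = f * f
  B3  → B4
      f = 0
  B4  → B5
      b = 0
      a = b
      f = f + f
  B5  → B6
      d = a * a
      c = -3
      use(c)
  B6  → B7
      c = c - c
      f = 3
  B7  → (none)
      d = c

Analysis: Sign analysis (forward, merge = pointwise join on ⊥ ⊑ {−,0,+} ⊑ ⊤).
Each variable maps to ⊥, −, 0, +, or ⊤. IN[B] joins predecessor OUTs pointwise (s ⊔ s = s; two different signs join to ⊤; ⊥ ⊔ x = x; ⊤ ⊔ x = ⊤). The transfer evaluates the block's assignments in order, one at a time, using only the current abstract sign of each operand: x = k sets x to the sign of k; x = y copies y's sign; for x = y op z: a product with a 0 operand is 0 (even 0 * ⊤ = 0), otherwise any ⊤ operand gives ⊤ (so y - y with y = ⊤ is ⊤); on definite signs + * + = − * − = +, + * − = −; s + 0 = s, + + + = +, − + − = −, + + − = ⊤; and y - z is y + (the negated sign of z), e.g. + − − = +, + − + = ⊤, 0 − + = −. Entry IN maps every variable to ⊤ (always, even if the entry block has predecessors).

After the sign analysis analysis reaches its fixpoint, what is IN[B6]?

Fixpoint table:
  B0:   IN=(all ⊤)   OUT={c:+, f:+; rest ⊤}
  B1:   IN={c:+, f:+; rest ⊤}   OUT={a:+, f:+; rest ⊤}
  B2:   IN={a:+, f:+; rest ⊤}   OUT={a:+, c:+, f:+; rest ⊤}
  B3:   IN={a:+, c:+, f:+; rest ⊤}   OUT={a:+, c:+, f:0; rest ⊤}
  B4:   IN={a:+, c:+, f:0; rest ⊤}   OUT={a:0, b:0, c:+, f:0; rest ⊤}
  B5:   IN=(all ⊤)   OUT={c:-; rest ⊤}
  B6:   IN={c:-; rest ⊤}   OUT={f:+; rest ⊤}
  B7:   IN={f:+; rest ⊤}   OUT={f:+; rest ⊤}

Merge at B6: IN[B6] = OUT[B5] = {a: ⊤, b: ⊤, c: -, d: ⊤, e: ⊤, f: ⊤}

Answer: {a: ⊤, b: ⊤, c: -, d: ⊤, e: ⊤, f: ⊤}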